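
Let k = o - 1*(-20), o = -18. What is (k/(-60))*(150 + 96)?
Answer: -41/5 ≈ -8.2000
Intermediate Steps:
k = 2 (k = -18 - 1*(-20) = -18 + 20 = 2)
(k/(-60))*(150 + 96) = (2/(-60))*(150 + 96) = (2*(-1/60))*246 = -1/30*246 = -41/5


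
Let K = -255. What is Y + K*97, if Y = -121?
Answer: -24856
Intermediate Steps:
Y + K*97 = -121 - 255*97 = -121 - 24735 = -24856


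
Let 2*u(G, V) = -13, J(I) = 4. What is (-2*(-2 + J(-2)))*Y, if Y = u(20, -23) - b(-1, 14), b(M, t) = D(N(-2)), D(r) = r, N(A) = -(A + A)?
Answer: 42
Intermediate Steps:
N(A) = -2*A
b(M, t) = 4 (b(M, t) = -2*(-2) = 4)
u(G, V) = -13/2 (u(G, V) = (½)*(-13) = -13/2)
Y = -21/2 (Y = -13/2 - 1*4 = -13/2 - 4 = -21/2 ≈ -10.500)
(-2*(-2 + J(-2)))*Y = -2*(-2 + 4)*(-21/2) = -2*2*(-21/2) = -4*(-21/2) = 42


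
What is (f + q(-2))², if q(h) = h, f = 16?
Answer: 196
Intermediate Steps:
(f + q(-2))² = (16 - 2)² = 14² = 196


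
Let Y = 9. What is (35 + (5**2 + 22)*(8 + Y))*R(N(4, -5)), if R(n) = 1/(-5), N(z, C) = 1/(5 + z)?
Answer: -834/5 ≈ -166.80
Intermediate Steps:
R(n) = -1/5
(35 + (5**2 + 22)*(8 + Y))*R(N(4, -5)) = (35 + (5**2 + 22)*(8 + 9))*(-1/5) = (35 + (25 + 22)*17)*(-1/5) = (35 + 47*17)*(-1/5) = (35 + 799)*(-1/5) = 834*(-1/5) = -834/5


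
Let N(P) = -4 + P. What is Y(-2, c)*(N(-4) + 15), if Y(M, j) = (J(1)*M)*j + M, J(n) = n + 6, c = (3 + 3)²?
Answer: -3542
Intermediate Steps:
c = 36 (c = 6² = 36)
J(n) = 6 + n
Y(M, j) = M + 7*M*j (Y(M, j) = ((6 + 1)*M)*j + M = (7*M)*j + M = 7*M*j + M = M + 7*M*j)
Y(-2, c)*(N(-4) + 15) = (-2*(1 + 7*36))*((-4 - 4) + 15) = (-2*(1 + 252))*(-8 + 15) = -2*253*7 = -506*7 = -3542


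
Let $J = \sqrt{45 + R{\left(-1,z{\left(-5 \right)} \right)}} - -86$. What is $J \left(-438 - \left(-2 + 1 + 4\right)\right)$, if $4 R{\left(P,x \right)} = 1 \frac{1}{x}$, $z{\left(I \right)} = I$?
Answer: $-37926 - \frac{441 \sqrt{4495}}{10} \approx -40883.0$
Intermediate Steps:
$R{\left(P,x \right)} = \frac{1}{4 x}$ ($R{\left(P,x \right)} = \frac{1 \frac{1}{x}}{4} = \frac{1}{4 x}$)
$J = 86 + \frac{\sqrt{4495}}{10}$ ($J = \sqrt{45 + \frac{1}{4 \left(-5\right)}} - -86 = \sqrt{45 + \frac{1}{4} \left(- \frac{1}{5}\right)} + 86 = \sqrt{45 - \frac{1}{20}} + 86 = \sqrt{\frac{899}{20}} + 86 = \frac{\sqrt{4495}}{10} + 86 = 86 + \frac{\sqrt{4495}}{10} \approx 92.704$)
$J \left(-438 - \left(-2 + 1 + 4\right)\right) = \left(86 + \frac{\sqrt{4495}}{10}\right) \left(-438 - \left(-2 + 1 + 4\right)\right) = \left(86 + \frac{\sqrt{4495}}{10}\right) \left(-438 + \left(- (4 + 1) + 2\right)\right) = \left(86 + \frac{\sqrt{4495}}{10}\right) \left(-438 + \left(\left(-1\right) 5 + 2\right)\right) = \left(86 + \frac{\sqrt{4495}}{10}\right) \left(-438 + \left(-5 + 2\right)\right) = \left(86 + \frac{\sqrt{4495}}{10}\right) \left(-438 - 3\right) = \left(86 + \frac{\sqrt{4495}}{10}\right) \left(-441\right) = -37926 - \frac{441 \sqrt{4495}}{10}$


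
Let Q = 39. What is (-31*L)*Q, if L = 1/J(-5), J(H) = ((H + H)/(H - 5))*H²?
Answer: -1209/25 ≈ -48.360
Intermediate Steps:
J(H) = 2*H³/(-5 + H) (J(H) = ((2*H)/(-5 + H))*H² = (2*H/(-5 + H))*H² = 2*H³/(-5 + H))
L = 1/25 (L = 1/(2*(-5)³/(-5 - 5)) = 1/(2*(-125)/(-10)) = 1/(2*(-125)*(-⅒)) = 1/25 ≈ 0.040000)
(-31*L)*Q = -31*1/25*39 = -31/25*39 = -1209/25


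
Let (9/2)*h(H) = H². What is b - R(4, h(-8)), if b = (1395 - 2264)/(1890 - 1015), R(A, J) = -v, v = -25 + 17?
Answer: -7869/875 ≈ -8.9931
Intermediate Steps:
h(H) = 2*H²/9
v = -8
R(A, J) = 8 (R(A, J) = -1*(-8) = 8)
b = -869/875 ≈ -0.99314
b - R(4, h(-8)) = -869/875 - 1*8 = -869/875 - 8 = -7869/875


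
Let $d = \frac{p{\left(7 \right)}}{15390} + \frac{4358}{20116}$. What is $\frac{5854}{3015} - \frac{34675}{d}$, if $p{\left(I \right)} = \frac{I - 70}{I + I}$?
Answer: $- \frac{1798068639906406}{11218998915} \approx -1.6027 \cdot 10^{5}$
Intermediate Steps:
$p{\left(I \right)} = \frac{-70 + I}{2 I}$
$d = \frac{3721061}{17199180}$ ($d = \frac{\frac{1}{2} \cdot \frac{1}{7} \left(-70 + 7\right)}{15390} + \frac{4358}{20116} = \frac{1}{2} \cdot \frac{1}{7} \left(-63\right) \frac{1}{15390} + 4358 \cdot \frac{1}{20116} = \left(- \frac{9}{2}\right) \frac{1}{15390} + \frac{2179}{10058} = - \frac{1}{3420} + \frac{2179}{10058} = \frac{3721061}{17199180} \approx 0.21635$)
$\frac{5854}{3015} - \frac{34675}{d} = \frac{5854}{3015} - \frac{34675}{\frac{3721061}{17199180}} = 5854 \cdot \frac{1}{3015} - \frac{596381566500}{3721061} = \frac{5854}{3015} - \frac{596381566500}{3721061} = - \frac{1798068639906406}{11218998915}$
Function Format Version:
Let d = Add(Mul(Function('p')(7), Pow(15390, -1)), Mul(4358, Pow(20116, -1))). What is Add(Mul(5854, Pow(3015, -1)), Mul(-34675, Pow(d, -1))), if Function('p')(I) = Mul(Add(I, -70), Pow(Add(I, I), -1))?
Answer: Rational(-1798068639906406, 11218998915) ≈ -1.6027e+5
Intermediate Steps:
Function('p')(I) = Mul(Rational(1, 2), Pow(I, -1), Add(-70, I)) (Function('p')(I) = Mul(Add(-70, I), Pow(Mul(2, I), -1)) = Mul(Add(-70, I), Mul(Rational(1, 2), Pow(I, -1))) = Mul(Rational(1, 2), Pow(I, -1), Add(-70, I)))
d = Rational(3721061, 17199180) (d = Add(Mul(Mul(Rational(1, 2), Pow(7, -1), Add(-70, 7)), Pow(15390, -1)), Mul(4358, Pow(20116, -1))) = Add(Mul(Mul(Rational(1, 2), Rational(1, 7), -63), Rational(1, 15390)), Mul(4358, Rational(1, 20116))) = Add(Mul(Rational(-9, 2), Rational(1, 15390)), Rational(2179, 10058)) = Add(Rational(-1, 3420), Rational(2179, 10058)) = Rational(3721061, 17199180) ≈ 0.21635)
Add(Mul(5854, Pow(3015, -1)), Mul(-34675, Pow(d, -1))) = Add(Mul(5854, Pow(3015, -1)), Mul(-34675, Pow(Rational(3721061, 17199180), -1))) = Add(Mul(5854, Rational(1, 3015)), Mul(-34675, Rational(17199180, 3721061))) = Add(Rational(5854, 3015), Rational(-596381566500, 3721061)) = Rational(-1798068639906406, 11218998915)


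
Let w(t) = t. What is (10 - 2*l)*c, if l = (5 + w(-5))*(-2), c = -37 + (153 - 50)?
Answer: 660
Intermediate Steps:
c = 66 (c = -37 + 103 = 66)
l = 0 (l = (5 - 5)*(-2) = 0*(-2) = 0)
(10 - 2*l)*c = (10 - 2*0)*66 = (10 + 0)*66 = 10*66 = 660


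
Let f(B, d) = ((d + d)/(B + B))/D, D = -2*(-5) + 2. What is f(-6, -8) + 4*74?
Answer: 2665/9 ≈ 296.11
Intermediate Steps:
D = 12 (D = 10 + 2 = 12)
f(B, d) = d/(12*B) (f(B, d) = ((d + d)/(B + B))/12 = ((2*d)/((2*B)))*(1/12) = ((2*d)*(1/(2*B)))*(1/12) = (d/B)*(1/12) = d/(12*B))
f(-6, -8) + 4*74 = (1/12)*(-8)/(-6) + 4*74 = (1/12)*(-8)*(-⅙) + 296 = ⅑ + 296 = 2665/9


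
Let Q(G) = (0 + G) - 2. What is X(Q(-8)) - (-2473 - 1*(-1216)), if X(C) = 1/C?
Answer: 12569/10 ≈ 1256.9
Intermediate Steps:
Q(G) = -2 + G (Q(G) = G - 2 = -2 + G)
X(Q(-8)) - (-2473 - 1*(-1216)) = 1/(-2 - 8) - (-2473 - 1*(-1216)) = 1/(-10) - (-2473 + 1216) = -⅒ - 1*(-1257) = -⅒ + 1257 = 12569/10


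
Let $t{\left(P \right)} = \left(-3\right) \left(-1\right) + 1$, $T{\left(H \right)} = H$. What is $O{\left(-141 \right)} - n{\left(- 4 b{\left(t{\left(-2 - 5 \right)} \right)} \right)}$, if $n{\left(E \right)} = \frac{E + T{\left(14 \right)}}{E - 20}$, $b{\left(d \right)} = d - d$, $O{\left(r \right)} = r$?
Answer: $- \frac{1403}{10} \approx -140.3$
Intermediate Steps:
$t{\left(P \right)} = 4$ ($t{\left(P \right)} = 3 + 1 = 4$)
$b{\left(d \right)} = 0$
$n{\left(E \right)} = \frac{14 + E}{-20 + E}$ ($n{\left(E \right)} = \frac{E + 14}{E - 20} = \frac{14 + E}{-20 + E}$)
$O{\left(-141 \right)} - n{\left(- 4 b{\left(t{\left(-2 - 5 \right)} \right)} \right)} = -141 - \frac{14 - 0}{-20 - 0} = -141 - \frac{14 + 0}{-20 + 0} = -141 - \frac{1}{-20} \cdot 14 = -141 - \left(- \frac{1}{20}\right) 14 = -141 - - \frac{7}{10} = -141 + \frac{7}{10} = - \frac{1403}{10}$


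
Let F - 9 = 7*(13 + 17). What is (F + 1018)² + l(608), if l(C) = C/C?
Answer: 1530170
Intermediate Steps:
l(C) = 1
F = 219 (F = 9 + 7*(13 + 17) = 9 + 7*30 = 9 + 210 = 219)
(F + 1018)² + l(608) = (219 + 1018)² + 1 = 1237² + 1 = 1530169 + 1 = 1530170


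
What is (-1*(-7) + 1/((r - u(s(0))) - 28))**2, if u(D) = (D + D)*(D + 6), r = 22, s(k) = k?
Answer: 1681/36 ≈ 46.694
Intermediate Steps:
u(D) = 2*D*(6 + D) (u(D) = (2*D)*(6 + D) = 2*D*(6 + D))
(-1*(-7) + 1/((r - u(s(0))) - 28))**2 = (-1*(-7) + 1/((22 - 2*0*(6 + 0)) - 28))**2 = (7 + 1/((22 - 2*0*6) - 28))**2 = (7 + 1/((22 - 1*0) - 28))**2 = (7 + 1/((22 + 0) - 28))**2 = (7 + 1/(22 - 28))**2 = (7 + 1/(-6))**2 = (7 - 1/6)**2 = (41/6)**2 = 1681/36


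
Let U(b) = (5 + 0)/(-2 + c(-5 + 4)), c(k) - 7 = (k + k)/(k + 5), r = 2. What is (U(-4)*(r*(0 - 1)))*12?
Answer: -80/3 ≈ -26.667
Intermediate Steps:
c(k) = 7 + 2*k/(5 + k) (c(k) = 7 + (k + k)/(k + 5) = 7 + (2*k)/(5 + k) = 7 + 2*k/(5 + k))
U(b) = 10/9 (U(b) = (5 + 0)/(-2 + (35 + 9*(-5 + 4))/(5 + (-5 + 4))) = 5/(-2 + (35 + 9*(-1))/(5 - 1)) = 5/(-2 + (35 - 9)/4) = 5/(-2 + (¼)*26) = 5/(-2 + 13/2) = 5/(9/2) = 5*(2/9) = 10/9)
(U(-4)*(r*(0 - 1)))*12 = (10*(2*(0 - 1))/9)*12 = (10*(2*(-1))/9)*12 = ((10/9)*(-2))*12 = -20/9*12 = -80/3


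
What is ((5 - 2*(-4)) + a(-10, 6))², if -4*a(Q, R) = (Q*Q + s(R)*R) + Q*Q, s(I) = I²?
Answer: 8281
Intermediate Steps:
a(Q, R) = -Q²/2 - R³/4 (a(Q, R) = -((Q*Q + R²*R) + Q*Q)/4 = -((Q² + R³) + Q²)/4 = -(R³ + 2*Q²)/4 = -Q²/2 - R³/4)
((5 - 2*(-4)) + a(-10, 6))² = ((5 - 2*(-4)) + (-½*(-10)² - ¼*6³))² = ((5 + 8) + (-½*100 - ¼*216))² = (13 + (-50 - 54))² = (13 - 104)² = (-91)² = 8281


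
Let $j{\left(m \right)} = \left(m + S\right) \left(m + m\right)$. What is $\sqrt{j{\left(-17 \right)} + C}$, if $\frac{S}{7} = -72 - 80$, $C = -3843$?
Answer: $\sqrt{32911} \approx 181.41$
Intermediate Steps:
$S = -1064$ ($S = 7 \left(-72 - 80\right) = 7 \left(-152\right) = -1064$)
$j{\left(m \right)} = 2 m \left(-1064 + m\right)$ ($j{\left(m \right)} = \left(m - 1064\right) \left(m + m\right) = \left(-1064 + m\right) 2 m = 2 m \left(-1064 + m\right)$)
$\sqrt{j{\left(-17 \right)} + C} = \sqrt{2 \left(-17\right) \left(-1064 - 17\right) - 3843} = \sqrt{2 \left(-17\right) \left(-1081\right) - 3843} = \sqrt{36754 - 3843} = \sqrt{32911}$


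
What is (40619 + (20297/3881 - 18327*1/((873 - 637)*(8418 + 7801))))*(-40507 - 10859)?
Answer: -2214177945904640853/1061088686 ≈ -2.0867e+9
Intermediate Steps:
(40619 + (20297/3881 - 18327*1/((873 - 637)*(8418 + 7801))))*(-40507 - 10859) = (40619 + (20297*(1/3881) - 18327/(236*16219)))*(-51366) = (40619 + (20297/3881 - 18327/3827684))*(-51366) = (40619 + 77619375061/14855241604)*(-51366) = (603482678087937/14855241604)*(-51366) = -2214177945904640853/1061088686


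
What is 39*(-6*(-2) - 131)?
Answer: -4641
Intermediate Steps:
39*(-6*(-2) - 131) = 39*(12 - 131) = 39*(-119) = -4641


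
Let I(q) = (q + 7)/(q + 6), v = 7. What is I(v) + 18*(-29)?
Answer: -6772/13 ≈ -520.92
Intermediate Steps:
I(q) = (7 + q)/(6 + q)
I(v) + 18*(-29) = (7 + 7)/(6 + 7) + 18*(-29) = 14/13 - 522 = -6772/13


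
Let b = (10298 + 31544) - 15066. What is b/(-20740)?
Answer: -6694/5185 ≈ -1.2910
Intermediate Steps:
b = 26776 (b = 41842 - 15066 = 26776)
b/(-20740) = 26776/(-20740) = 26776*(-1/20740) = -6694/5185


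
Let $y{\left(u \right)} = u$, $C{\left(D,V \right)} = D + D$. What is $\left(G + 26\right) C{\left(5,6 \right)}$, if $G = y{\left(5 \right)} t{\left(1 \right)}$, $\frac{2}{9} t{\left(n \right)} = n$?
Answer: $485$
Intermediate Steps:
$C{\left(D,V \right)} = 2 D$
$t{\left(n \right)} = \frac{9 n}{2}$
$G = \frac{45}{2}$ ($G = 5 \cdot \frac{9}{2} \cdot 1 = 5 \cdot \frac{9}{2} = \frac{45}{2} \approx 22.5$)
$\left(G + 26\right) C{\left(5,6 \right)} = \left(\frac{45}{2} + 26\right) 2 \cdot 5 = \frac{97}{2} \cdot 10 = 485$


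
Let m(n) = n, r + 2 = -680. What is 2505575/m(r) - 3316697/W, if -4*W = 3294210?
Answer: -132981326957/36236310 ≈ -3669.8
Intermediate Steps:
W = -1647105/2 (W = -¼*3294210 = -1647105/2 ≈ -8.2355e+5)
r = -682 (r = -2 - 680 = -682)
2505575/m(r) - 3316697/W = 2505575/(-682) - 3316697/(-1647105/2) = 2505575*(-1/682) - 3316697*(-2/1647105) = -80825/22 + 6633394/1647105 = -132981326957/36236310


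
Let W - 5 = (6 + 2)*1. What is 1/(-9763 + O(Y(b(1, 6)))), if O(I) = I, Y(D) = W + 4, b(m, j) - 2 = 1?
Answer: -1/9746 ≈ -0.00010261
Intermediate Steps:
b(m, j) = 3 (b(m, j) = 2 + 1 = 3)
W = 13 (W = 5 + (6 + 2)*1 = 5 + 8*1 = 5 + 8 = 13)
Y(D) = 17 (Y(D) = 13 + 4 = 17)
1/(-9763 + O(Y(b(1, 6)))) = 1/(-9763 + 17) = 1/(-9746) = -1/9746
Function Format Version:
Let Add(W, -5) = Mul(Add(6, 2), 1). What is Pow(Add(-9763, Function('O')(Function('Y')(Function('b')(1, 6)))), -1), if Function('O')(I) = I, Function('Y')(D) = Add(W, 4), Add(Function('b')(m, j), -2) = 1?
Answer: Rational(-1, 9746) ≈ -0.00010261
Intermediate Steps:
Function('b')(m, j) = 3 (Function('b')(m, j) = Add(2, 1) = 3)
W = 13 (W = Add(5, Mul(Add(6, 2), 1)) = Add(5, Mul(8, 1)) = Add(5, 8) = 13)
Function('Y')(D) = 17 (Function('Y')(D) = Add(13, 4) = 17)
Pow(Add(-9763, Function('O')(Function('Y')(Function('b')(1, 6)))), -1) = Pow(Add(-9763, 17), -1) = Pow(-9746, -1) = Rational(-1, 9746)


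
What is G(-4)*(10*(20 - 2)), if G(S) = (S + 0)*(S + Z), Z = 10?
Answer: -4320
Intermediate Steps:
G(S) = S*(10 + S) (G(S) = (S + 0)*(S + 10) = S*(10 + S))
G(-4)*(10*(20 - 2)) = (-4*(10 - 4))*(10*(20 - 2)) = (-4*6)*(10*18) = -24*180 = -4320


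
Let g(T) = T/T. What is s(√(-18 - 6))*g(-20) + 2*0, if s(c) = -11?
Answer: -11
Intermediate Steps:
g(T) = 1
s(√(-18 - 6))*g(-20) + 2*0 = -11*1 + 2*0 = -11 + 0 = -11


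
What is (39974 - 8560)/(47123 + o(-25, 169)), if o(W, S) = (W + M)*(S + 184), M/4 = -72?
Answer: -15707/31683 ≈ -0.49575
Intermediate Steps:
M = -288 (M = 4*(-72) = -288)
o(W, S) = (-288 + W)*(184 + S) (o(W, S) = (W - 288)*(S + 184) = (-288 + W)*(184 + S))
(39974 - 8560)/(47123 + o(-25, 169)) = (39974 - 8560)/(47123 + (-52992 - 288*169 + 184*(-25) + 169*(-25))) = 31414/(47123 + (-52992 - 48672 - 4600 - 4225)) = 31414/(47123 - 110489) = 31414/(-63366) = 31414*(-1/63366) = -15707/31683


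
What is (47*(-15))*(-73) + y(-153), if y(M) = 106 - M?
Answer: 51724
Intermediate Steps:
(47*(-15))*(-73) + y(-153) = (47*(-15))*(-73) + (106 - 1*(-153)) = -705*(-73) + (106 + 153) = 51465 + 259 = 51724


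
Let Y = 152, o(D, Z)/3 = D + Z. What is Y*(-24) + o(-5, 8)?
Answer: -3639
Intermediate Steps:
o(D, Z) = 3*D + 3*Z (o(D, Z) = 3*(D + Z) = 3*D + 3*Z)
Y*(-24) + o(-5, 8) = 152*(-24) + (3*(-5) + 3*8) = -3648 + (-15 + 24) = -3648 + 9 = -3639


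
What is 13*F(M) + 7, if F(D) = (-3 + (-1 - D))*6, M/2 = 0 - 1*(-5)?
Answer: -1085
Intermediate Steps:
M = 10 (M = 2*(0 - 1*(-5)) = 2*(0 + 5) = 2*5 = 10)
F(D) = -24 - 6*D (F(D) = (-4 - D)*6 = -24 - 6*D)
13*F(M) + 7 = 13*(-24 - 6*10) + 7 = 13*(-24 - 60) + 7 = 13*(-84) + 7 = -1092 + 7 = -1085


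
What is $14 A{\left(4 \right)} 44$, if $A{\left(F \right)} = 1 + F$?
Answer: $3080$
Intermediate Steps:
$14 A{\left(4 \right)} 44 = 14 \left(1 + 4\right) 44 = 14 \cdot 5 \cdot 44 = 70 \cdot 44 = 3080$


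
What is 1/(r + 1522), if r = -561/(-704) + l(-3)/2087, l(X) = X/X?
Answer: 133568/203396997 ≈ 0.00065669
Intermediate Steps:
l(X) = 1
r = 106501/133568 (r = -561/(-704) + 1/2087 = -561*(-1/704) + 1*(1/2087) = 51/64 + 1/2087 = 106501/133568 ≈ 0.79735)
1/(r + 1522) = 1/(106501/133568 + 1522) = 1/(203396997/133568) = 133568/203396997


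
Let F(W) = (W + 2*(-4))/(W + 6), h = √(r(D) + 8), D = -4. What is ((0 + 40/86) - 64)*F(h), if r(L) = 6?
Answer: 84692/473 - 19124*√14/473 ≈ 27.773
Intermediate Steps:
h = √14 (h = √(6 + 8) = √14 ≈ 3.7417)
F(W) = (-8 + W)/(6 + W) (F(W) = (W - 8)/(6 + W) = (-8 + W)/(6 + W))
((0 + 40/86) - 64)*F(h) = ((0 + 40/86) - 64)*((-8 + √14)/(6 + √14)) = ((0 + 40*(1/86)) - 64)*((-8 + √14)/(6 + √14)) = ((0 + 20/43) - 64)*((-8 + √14)/(6 + √14)) = (20/43 - 64)*((-8 + √14)/(6 + √14)) = -2732*(-8 + √14)/(43*(6 + √14))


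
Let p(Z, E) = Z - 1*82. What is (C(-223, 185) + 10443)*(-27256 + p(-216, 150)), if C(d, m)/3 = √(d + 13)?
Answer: -287746422 - 82662*I*√210 ≈ -2.8775e+8 - 1.1979e+6*I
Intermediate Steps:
p(Z, E) = -82 + Z (p(Z, E) = Z - 82 = -82 + Z)
C(d, m) = 3*√(13 + d) (C(d, m) = 3*√(d + 13) = 3*√(13 + d))
(C(-223, 185) + 10443)*(-27256 + p(-216, 150)) = (3*√(13 - 223) + 10443)*(-27256 + (-82 - 216)) = (3*√(-210) + 10443)*(-27256 - 298) = (3*(I*√210) + 10443)*(-27554) = (3*I*√210 + 10443)*(-27554) = (10443 + 3*I*√210)*(-27554) = -287746422 - 82662*I*√210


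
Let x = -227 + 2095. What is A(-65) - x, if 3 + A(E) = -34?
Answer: -1905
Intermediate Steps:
A(E) = -37 (A(E) = -3 - 34 = -37)
x = 1868
A(-65) - x = -37 - 1*1868 = -37 - 1868 = -1905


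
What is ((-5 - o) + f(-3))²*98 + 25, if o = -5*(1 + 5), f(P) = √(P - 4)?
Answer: 60589 + 4900*I*√7 ≈ 60589.0 + 12964.0*I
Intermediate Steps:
f(P) = √(-4 + P)
o = -30 (o = -5*6 = -30)
((-5 - o) + f(-3))²*98 + 25 = ((-5 - 1*(-30)) + √(-4 - 3))²*98 + 25 = ((-5 + 30) + √(-7))²*98 + 25 = (25 + I*√7)²*98 + 25 = 98*(25 + I*√7)² + 25 = 25 + 98*(25 + I*√7)²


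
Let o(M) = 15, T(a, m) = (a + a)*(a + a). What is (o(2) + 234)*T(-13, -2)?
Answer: 168324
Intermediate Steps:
T(a, m) = 4*a**2 (T(a, m) = (2*a)*(2*a) = 4*a**2)
(o(2) + 234)*T(-13, -2) = (15 + 234)*(4*(-13)**2) = 249*(4*169) = 249*676 = 168324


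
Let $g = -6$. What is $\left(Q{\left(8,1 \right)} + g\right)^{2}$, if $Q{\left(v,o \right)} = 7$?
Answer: $1$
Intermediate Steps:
$\left(Q{\left(8,1 \right)} + g\right)^{2} = \left(7 - 6\right)^{2} = 1^{2} = 1$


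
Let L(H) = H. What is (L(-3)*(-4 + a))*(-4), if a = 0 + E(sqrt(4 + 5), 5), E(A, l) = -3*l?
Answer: -228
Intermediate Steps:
a = -15 (a = 0 - 3*5 = 0 - 15 = -15)
(L(-3)*(-4 + a))*(-4) = -3*(-4 - 15)*(-4) = -3*(-19)*(-4) = 57*(-4) = -228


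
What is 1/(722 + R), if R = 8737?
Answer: 1/9459 ≈ 0.00010572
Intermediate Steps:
1/(722 + R) = 1/(722 + 8737) = 1/9459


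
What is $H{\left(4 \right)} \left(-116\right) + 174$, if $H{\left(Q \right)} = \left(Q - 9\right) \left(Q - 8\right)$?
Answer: $-2146$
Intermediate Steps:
$H{\left(Q \right)} = \left(-9 + Q\right) \left(-8 + Q\right)$
$H{\left(4 \right)} \left(-116\right) + 174 = \left(72 + 4^{2} - 68\right) \left(-116\right) + 174 = \left(72 + 16 - 68\right) \left(-116\right) + 174 = 20 \left(-116\right) + 174 = -2320 + 174 = -2146$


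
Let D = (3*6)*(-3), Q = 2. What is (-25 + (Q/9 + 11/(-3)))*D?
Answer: 1536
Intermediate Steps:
D = -54 (D = 18*(-3) = -54)
(-25 + (Q/9 + 11/(-3)))*D = (-25 + (2/9 + 11/(-3)))*(-54) = (-25 + (2*(⅑) + 11*(-⅓)))*(-54) = (-25 + (2/9 - 11/3))*(-54) = (-25 - 31/9)*(-54) = -256/9*(-54) = 1536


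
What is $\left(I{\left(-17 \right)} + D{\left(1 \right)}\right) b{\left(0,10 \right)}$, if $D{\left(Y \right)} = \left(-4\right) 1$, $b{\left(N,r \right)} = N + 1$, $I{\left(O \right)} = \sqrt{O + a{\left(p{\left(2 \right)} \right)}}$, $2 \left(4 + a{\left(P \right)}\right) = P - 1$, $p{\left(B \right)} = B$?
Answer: $-4 + \frac{i \sqrt{82}}{2} \approx -4.0 + 4.5277 i$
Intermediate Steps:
$a{\left(P \right)} = - \frac{9}{2} + \frac{P}{2}$ ($a{\left(P \right)} = -4 + \frac{P - 1}{2} = -4 + \frac{-1 + P}{2} = -4 + \left(- \frac{1}{2} + \frac{P}{2}\right) = - \frac{9}{2} + \frac{P}{2}$)
$I{\left(O \right)} = \sqrt{- \frac{7}{2} + O}$ ($I{\left(O \right)} = \sqrt{O + \left(- \frac{9}{2} + \frac{1}{2} \cdot 2\right)} = \sqrt{O + \left(- \frac{9}{2} + 1\right)} = \sqrt{O - \frac{7}{2}} = \sqrt{- \frac{7}{2} + O}$)
$b{\left(N,r \right)} = 1 + N$
$D{\left(Y \right)} = -4$
$\left(I{\left(-17 \right)} + D{\left(1 \right)}\right) b{\left(0,10 \right)} = \left(\frac{\sqrt{-14 + 4 \left(-17\right)}}{2} - 4\right) \left(1 + 0\right) = \left(\frac{\sqrt{-14 - 68}}{2} - 4\right) 1 = \left(\frac{\sqrt{-82}}{2} - 4\right) 1 = \left(\frac{i \sqrt{82}}{2} - 4\right) 1 = \left(-4 + \frac{i \sqrt{82}}{2}\right) 1 = -4 + \frac{i \sqrt{82}}{2}$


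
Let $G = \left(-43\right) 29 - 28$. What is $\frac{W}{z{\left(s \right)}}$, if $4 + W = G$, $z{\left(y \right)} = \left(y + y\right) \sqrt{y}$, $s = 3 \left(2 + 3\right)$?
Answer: $- \frac{1279 \sqrt{15}}{450} \approx -11.008$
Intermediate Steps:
$s = 15$ ($s = 3 \cdot 5 = 15$)
$z{\left(y \right)} = 2 y^{\frac{3}{2}}$ ($z{\left(y \right)} = 2 y \sqrt{y} = 2 y^{\frac{3}{2}}$)
$G = -1275$ ($G = -1247 - 28 = -1275$)
$W = -1279$ ($W = -4 - 1275 = -1279$)
$\frac{W}{z{\left(s \right)}} = - \frac{1279}{2 \cdot 15^{\frac{3}{2}}} = - \frac{1279}{2 \cdot 15 \sqrt{15}} = - \frac{1279}{30 \sqrt{15}} = - 1279 \frac{\sqrt{15}}{450} = - \frac{1279 \sqrt{15}}{450}$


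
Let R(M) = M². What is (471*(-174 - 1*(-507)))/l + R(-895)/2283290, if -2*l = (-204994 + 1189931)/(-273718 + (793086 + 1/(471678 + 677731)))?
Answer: -85513575710789718748279/516980445025817314 ≈ -1.6541e+5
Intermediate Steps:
l = -1132095452233/1193932507026 (l = -(-204994 + 1189931)/(2*(-273718 + (793086 + 1/(471678 + 677731)))) = -984937/(2*(-273718 + (793086 + 1/1149409))) = -984937/(2*(-273718 + 911580186175/1149409)) = -984937/(2*596966253513/1149409) = -984937*1149409/(2*596966253513) = -½*1132095452233/596966253513 = -1132095452233/1193932507026 ≈ -0.94821)
(471*(-174 - 1*(-507)))/l + R(-895)/2283290 = (471*(-174 - 1*(-507)))/(-1132095452233/1193932507026) + (-895)²/2283290 = (471*(-174 + 507))*(-1193932507026/1132095452233) + 801025*(1/2283290) = (471*333)*(-1193932507026/1132095452233) + 160205/456658 = 156843*(-1193932507026/1132095452233) + 160205/456658 = -187259956199478918/1132095452233 + 160205/456658 = -85513575710789718748279/516980445025817314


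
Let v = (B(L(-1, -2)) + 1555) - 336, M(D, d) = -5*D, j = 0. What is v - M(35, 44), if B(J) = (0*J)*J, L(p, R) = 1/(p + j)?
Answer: 1394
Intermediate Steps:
L(p, R) = 1/p (L(p, R) = 1/(p + 0) = 1/p)
B(J) = 0 (B(J) = 0*J = 0)
v = 1219 (v = (0 + 1555) - 336 = 1555 - 336 = 1219)
v - M(35, 44) = 1219 - (-5)*35 = 1219 - 1*(-175) = 1219 + 175 = 1394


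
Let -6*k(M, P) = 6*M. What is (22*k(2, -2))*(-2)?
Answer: 88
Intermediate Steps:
k(M, P) = -M
(22*k(2, -2))*(-2) = (22*(-1*2))*(-2) = (22*(-2))*(-2) = -44*(-2) = 88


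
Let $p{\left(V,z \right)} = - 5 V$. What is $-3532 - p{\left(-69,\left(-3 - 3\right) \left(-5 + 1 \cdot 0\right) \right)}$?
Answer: $-3877$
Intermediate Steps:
$-3532 - p{\left(-69,\left(-3 - 3\right) \left(-5 + 1 \cdot 0\right) \right)} = -3532 - \left(-5\right) \left(-69\right) = -3532 - 345 = -3877$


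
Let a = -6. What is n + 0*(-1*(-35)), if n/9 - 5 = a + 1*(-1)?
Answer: -18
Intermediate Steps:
n = -18 (n = 45 + 9*(-6 + 1*(-1)) = 45 + 9*(-6 - 1) = 45 + 9*(-7) = 45 - 63 = -18)
n + 0*(-1*(-35)) = -18 + 0*(-1*(-35)) = -18 + 0*35 = -18 + 0 = -18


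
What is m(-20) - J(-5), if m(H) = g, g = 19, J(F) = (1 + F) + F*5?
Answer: 48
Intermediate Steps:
J(F) = 1 + 6*F (J(F) = (1 + F) + 5*F = 1 + 6*F)
m(H) = 19
m(-20) - J(-5) = 19 - (1 + 6*(-5)) = 19 - (1 - 30) = 19 - 1*(-29) = 19 + 29 = 48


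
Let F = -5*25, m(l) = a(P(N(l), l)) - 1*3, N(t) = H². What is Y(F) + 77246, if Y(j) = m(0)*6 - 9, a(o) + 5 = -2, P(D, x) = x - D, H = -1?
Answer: 77177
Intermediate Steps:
N(t) = 1 (N(t) = (-1)² = 1)
a(o) = -7 (a(o) = -5 - 2 = -7)
m(l) = -10 (m(l) = -7 - 1*3 = -7 - 3 = -10)
F = -125
Y(j) = -69 (Y(j) = -10*6 - 9 = -60 - 9 = -69)
Y(F) + 77246 = -69 + 77246 = 77177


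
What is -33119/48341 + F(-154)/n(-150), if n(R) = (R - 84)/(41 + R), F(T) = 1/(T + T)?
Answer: -2392221737/3484032552 ≈ -0.68662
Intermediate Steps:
F(T) = 1/(2*T)
n(R) = (-84 + R)/(41 + R)
-33119/48341 + F(-154)/n(-150) = -33119/48341 + ((½)/(-154))/(((-84 - 150)/(41 - 150))) = -33119*1/48341 + ((½)*(-1/154))/((-234/(-109))) = -33119/48341 - 1/(308*((-1/109*(-234)))) = -33119/48341 - 1/(308*234/109) = -33119/48341 - 1/308*109/234 = -33119/48341 - 109/72072 = -2392221737/3484032552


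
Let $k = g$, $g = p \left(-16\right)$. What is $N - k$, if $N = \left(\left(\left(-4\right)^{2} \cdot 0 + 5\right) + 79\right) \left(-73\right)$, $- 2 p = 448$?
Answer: $-9716$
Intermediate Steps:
$p = -224$ ($p = \left(- \frac{1}{2}\right) 448 = -224$)
$g = 3584$ ($g = \left(-224\right) \left(-16\right) = 3584$)
$k = 3584$
$N = -6132$ ($N = \left(\left(16 \cdot 0 + 5\right) + 79\right) \left(-73\right) = \left(\left(0 + 5\right) + 79\right) \left(-73\right) = \left(5 + 79\right) \left(-73\right) = 84 \left(-73\right) = -6132$)
$N - k = -6132 - 3584 = -9716$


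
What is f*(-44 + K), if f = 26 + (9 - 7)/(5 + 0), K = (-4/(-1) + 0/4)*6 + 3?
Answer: -2244/5 ≈ -448.80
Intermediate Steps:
K = 27 (K = (-4*(-1) + 0*(¼))*6 + 3 = (4 + 0)*6 + 3 = 4*6 + 3 = 24 + 3 = 27)
f = 132/5 (f = 26 + 2/5 = 26 + 2*(⅕) = 26 + ⅖ = 132/5 ≈ 26.400)
f*(-44 + K) = 132*(-44 + 27)/5 = (132/5)*(-17) = -2244/5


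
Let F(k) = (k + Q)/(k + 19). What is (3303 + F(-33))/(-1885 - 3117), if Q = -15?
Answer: -23145/35014 ≈ -0.66102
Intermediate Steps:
F(k) = (-15 + k)/(19 + k) (F(k) = (k - 15)/(k + 19) = (-15 + k)/(19 + k))
(3303 + F(-33))/(-1885 - 3117) = (3303 + (-15 - 33)/(19 - 33))/(-1885 - 3117) = (3303 - 48/(-14))/(-5002) = (3303 - 1/14*(-48))*(-1/5002) = (3303 + 24/7)*(-1/5002) = (23145/7)*(-1/5002) = -23145/35014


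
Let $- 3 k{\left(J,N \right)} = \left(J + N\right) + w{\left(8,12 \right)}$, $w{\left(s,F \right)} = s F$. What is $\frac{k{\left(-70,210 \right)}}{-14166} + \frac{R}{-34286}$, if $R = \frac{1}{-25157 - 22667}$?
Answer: $\frac{193483873601}{34841850666336} \approx 0.0055532$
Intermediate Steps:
$R = - \frac{1}{47824}$ ($R = \frac{1}{-47824} = - \frac{1}{47824} \approx -2.091 \cdot 10^{-5}$)
$w{\left(s,F \right)} = F s$
$k{\left(J,N \right)} = -32 - \frac{J}{3} - \frac{N}{3}$ ($k{\left(J,N \right)} = - \frac{\left(J + N\right) + 12 \cdot 8}{3} = - \frac{\left(J + N\right) + 96}{3} = - \frac{96 + J + N}{3} = -32 - \frac{J}{3} - \frac{N}{3}$)
$\frac{k{\left(-70,210 \right)}}{-14166} + \frac{R}{-34286} = \frac{-32 - - \frac{70}{3} - 70}{-14166} - \frac{1}{47824 \left(-34286\right)} = \left(-32 + \frac{70}{3} - 70\right) \left(- \frac{1}{14166}\right) - - \frac{1}{1639693664} = \left(- \frac{236}{3}\right) \left(- \frac{1}{14166}\right) + \frac{1}{1639693664} = \frac{118}{21249} + \frac{1}{1639693664} = \frac{193483873601}{34841850666336}$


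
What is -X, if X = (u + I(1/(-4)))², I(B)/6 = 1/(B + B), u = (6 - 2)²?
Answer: -16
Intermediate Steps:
u = 16 (u = 4² = 16)
I(B) = 3/B (I(B) = 6/(B + B) = 6/((2*B)) = 6*(1/(2*B)) = 3/B)
X = 16 (X = (16 + 3/(1/(-4)))² = (16 + 3/(-¼))² = (16 + 3*(-4))² = (16 - 12)² = 4² = 16)
-X = -1*16 = -16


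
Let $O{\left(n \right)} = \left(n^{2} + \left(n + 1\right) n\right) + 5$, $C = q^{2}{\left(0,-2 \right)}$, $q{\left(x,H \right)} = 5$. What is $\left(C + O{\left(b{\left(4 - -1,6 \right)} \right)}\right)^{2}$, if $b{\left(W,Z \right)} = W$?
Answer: $7225$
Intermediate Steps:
$C = 25$ ($C = 5^{2} = 25$)
$O{\left(n \right)} = 5 + n^{2} + n \left(1 + n\right)$ ($O{\left(n \right)} = \left(n^{2} + \left(1 + n\right) n\right) + 5 = \left(n^{2} + n \left(1 + n\right)\right) + 5 = 5 + n^{2} + n \left(1 + n\right)$)
$\left(C + O{\left(b{\left(4 - -1,6 \right)} \right)}\right)^{2} = \left(25 + \left(5 + \left(4 - -1\right) + 2 \left(4 - -1\right)^{2}\right)\right)^{2} = \left(25 + \left(5 + \left(4 + 1\right) + 2 \left(4 + 1\right)^{2}\right)\right)^{2} = \left(25 + \left(5 + 5 + 2 \cdot 5^{2}\right)\right)^{2} = \left(25 + \left(5 + 5 + 2 \cdot 25\right)\right)^{2} = \left(25 + \left(5 + 5 + 50\right)\right)^{2} = \left(25 + 60\right)^{2} = 85^{2} = 7225$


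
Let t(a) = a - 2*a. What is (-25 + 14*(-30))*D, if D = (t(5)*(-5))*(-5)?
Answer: 55625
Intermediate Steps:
t(a) = -a
D = -125 (D = (-1*5*(-5))*(-5) = -5*(-5)*(-5) = 25*(-5) = -125)
(-25 + 14*(-30))*D = (-25 + 14*(-30))*(-125) = (-25 - 420)*(-125) = -445*(-125) = 55625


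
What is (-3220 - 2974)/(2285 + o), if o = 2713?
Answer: -3097/2499 ≈ -1.2393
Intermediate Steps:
(-3220 - 2974)/(2285 + o) = (-3220 - 2974)/(2285 + 2713) = -6194/4998 = -6194*1/4998 = -3097/2499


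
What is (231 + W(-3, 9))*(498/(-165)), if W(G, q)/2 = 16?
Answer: -43658/55 ≈ -793.78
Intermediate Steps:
W(G, q) = 32 (W(G, q) = 2*16 = 32)
(231 + W(-3, 9))*(498/(-165)) = (231 + 32)*(498/(-165)) = 263*(498*(-1/165)) = 263*(-166/55) = -43658/55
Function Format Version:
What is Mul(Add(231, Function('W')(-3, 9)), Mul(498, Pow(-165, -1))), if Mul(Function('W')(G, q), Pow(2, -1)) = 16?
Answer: Rational(-43658, 55) ≈ -793.78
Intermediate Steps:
Function('W')(G, q) = 32 (Function('W')(G, q) = Mul(2, 16) = 32)
Mul(Add(231, Function('W')(-3, 9)), Mul(498, Pow(-165, -1))) = Mul(Add(231, 32), Mul(498, Pow(-165, -1))) = Mul(263, Mul(498, Rational(-1, 165))) = Mul(263, Rational(-166, 55)) = Rational(-43658, 55)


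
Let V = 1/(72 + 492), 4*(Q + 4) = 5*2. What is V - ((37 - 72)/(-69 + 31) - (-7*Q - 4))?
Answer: 59803/10716 ≈ 5.5807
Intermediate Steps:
Q = -3/2 (Q = -4 + (5*2)/4 = -4 + (1/4)*10 = -4 + 5/2 = -3/2 ≈ -1.5000)
V = 1/564 ≈ 0.0017731
V - ((37 - 72)/(-69 + 31) - (-7*Q - 4)) = 1/564 - ((37 - 72)/(-69 + 31) - (-7*(-3/2) - 4)) = 1/564 - (-35/(-38) - (21/2 - 4)) = 1/564 - (-35*(-1/38) - 1*13/2) = 1/564 - (35/38 - 13/2) = 1/564 - 1*(-106/19) = 1/564 + 106/19 = 59803/10716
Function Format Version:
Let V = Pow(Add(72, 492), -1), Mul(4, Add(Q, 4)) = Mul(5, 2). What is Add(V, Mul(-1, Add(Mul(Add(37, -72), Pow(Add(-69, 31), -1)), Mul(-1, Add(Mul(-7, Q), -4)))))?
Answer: Rational(59803, 10716) ≈ 5.5807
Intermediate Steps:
Q = Rational(-3, 2) (Q = Add(-4, Mul(Rational(1, 4), Mul(5, 2))) = Add(-4, Mul(Rational(1, 4), 10)) = Add(-4, Rational(5, 2)) = Rational(-3, 2) ≈ -1.5000)
V = Rational(1, 564) (V = Pow(564, -1) = Rational(1, 564) ≈ 0.0017731)
Add(V, Mul(-1, Add(Mul(Add(37, -72), Pow(Add(-69, 31), -1)), Mul(-1, Add(Mul(-7, Q), -4))))) = Add(Rational(1, 564), Mul(-1, Add(Mul(Add(37, -72), Pow(Add(-69, 31), -1)), Mul(-1, Add(Mul(-7, Rational(-3, 2)), -4))))) = Add(Rational(1, 564), Mul(-1, Add(Mul(-35, Pow(-38, -1)), Mul(-1, Add(Rational(21, 2), -4))))) = Add(Rational(1, 564), Mul(-1, Add(Mul(-35, Rational(-1, 38)), Mul(-1, Rational(13, 2))))) = Add(Rational(1, 564), Mul(-1, Add(Rational(35, 38), Rational(-13, 2)))) = Add(Rational(1, 564), Mul(-1, Rational(-106, 19))) = Add(Rational(1, 564), Rational(106, 19)) = Rational(59803, 10716)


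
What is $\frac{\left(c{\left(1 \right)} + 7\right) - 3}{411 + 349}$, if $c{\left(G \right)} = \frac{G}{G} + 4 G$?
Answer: $\frac{9}{760} \approx 0.011842$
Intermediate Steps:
$c{\left(G \right)} = 1 + 4 G$
$\frac{\left(c{\left(1 \right)} + 7\right) - 3}{411 + 349} = \frac{\left(\left(1 + 4 \cdot 1\right) + 7\right) - 3}{411 + 349} = \frac{\left(\left(1 + 4\right) + 7\right) - 3}{760} = \left(\left(5 + 7\right) - 3\right) \frac{1}{760} = \left(12 - 3\right) \frac{1}{760} = 9 \cdot \frac{1}{760} = \frac{9}{760}$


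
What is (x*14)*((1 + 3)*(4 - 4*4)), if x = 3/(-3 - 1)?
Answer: 504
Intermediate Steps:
x = -¾ (x = 3/(-4) = 3*(-¼) = -¾ ≈ -0.75000)
(x*14)*((1 + 3)*(4 - 4*4)) = (-¾*14)*((1 + 3)*(4 - 4*4)) = -42*(4 - 16) = -42*(-12) = -21/2*(-48) = 504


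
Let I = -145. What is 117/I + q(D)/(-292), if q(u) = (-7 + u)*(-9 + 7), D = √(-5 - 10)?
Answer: -18097/21170 + I*√15/146 ≈ -0.85484 + 0.026527*I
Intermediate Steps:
D = I*√15 (D = √(-15) = I*√15 ≈ 3.873*I)
q(u) = 14 - 2*u (q(u) = (-7 + u)*(-2) = 14 - 2*u)
117/I + q(D)/(-292) = 117/(-145) + (14 - 2*I*√15)/(-292) = 117*(-1/145) + (14 - 2*I*√15)*(-1/292) = -117/145 + (-7/146 + I*√15/146) = -18097/21170 + I*√15/146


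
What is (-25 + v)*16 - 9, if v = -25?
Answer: -809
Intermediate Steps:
(-25 + v)*16 - 9 = (-25 - 25)*16 - 9 = -50*16 - 9 = -800 - 9 = -809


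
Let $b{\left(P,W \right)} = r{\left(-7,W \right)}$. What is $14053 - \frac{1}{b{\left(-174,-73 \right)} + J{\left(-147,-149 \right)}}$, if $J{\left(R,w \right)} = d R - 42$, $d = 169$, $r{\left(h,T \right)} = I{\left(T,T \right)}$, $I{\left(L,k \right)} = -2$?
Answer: $\frac{349737012}{24887} \approx 14053.0$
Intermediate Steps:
$r{\left(h,T \right)} = -2$
$b{\left(P,W \right)} = -2$
$J{\left(R,w \right)} = -42 + 169 R$ ($J{\left(R,w \right)} = 169 R - 42 = -42 + 169 R$)
$14053 - \frac{1}{b{\left(-174,-73 \right)} + J{\left(-147,-149 \right)}} = 14053 - \frac{1}{-2 + \left(-42 + 169 \left(-147\right)\right)} = 14053 - \frac{1}{-2 - 24885} = 14053 - \frac{1}{-24887} = 14053 - - \frac{1}{24887} = 14053 + \frac{1}{24887} = \frac{349737012}{24887}$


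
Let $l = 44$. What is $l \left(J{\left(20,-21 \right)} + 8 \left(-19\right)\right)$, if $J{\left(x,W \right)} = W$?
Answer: $-7612$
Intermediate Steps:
$l \left(J{\left(20,-21 \right)} + 8 \left(-19\right)\right) = 44 \left(-21 + 8 \left(-19\right)\right) = 44 \left(-21 - 152\right) = 44 \left(-173\right) = -7612$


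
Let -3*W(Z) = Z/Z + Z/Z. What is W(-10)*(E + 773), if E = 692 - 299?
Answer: -2332/3 ≈ -777.33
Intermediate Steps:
E = 393
W(Z) = -⅔ (W(Z) = -(Z/Z + Z/Z)/3 = -(1 + 1)/3 = -⅓*2 = -⅔)
W(-10)*(E + 773) = -2*(393 + 773)/3 = -⅔*1166 = -2332/3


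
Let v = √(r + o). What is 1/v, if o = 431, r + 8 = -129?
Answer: √6/42 ≈ 0.058321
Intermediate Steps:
r = -137 (r = -8 - 129 = -137)
v = 7*√6 (v = √(-137 + 431) = √294 = 7*√6 ≈ 17.146)
1/v = 1/(7*√6) = √6/42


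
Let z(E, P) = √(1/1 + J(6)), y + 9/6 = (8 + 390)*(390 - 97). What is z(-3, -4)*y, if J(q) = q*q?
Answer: 233225*√37/2 ≈ 7.0933e+5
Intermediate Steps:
y = 233225/2 (y = -3/2 + (8 + 390)*(390 - 97) = -3/2 + 398*293 = -3/2 + 116614 = 233225/2 ≈ 1.1661e+5)
J(q) = q²
z(E, P) = √37 (z(E, P) = √(1/1 + 6²) = √(1 + 36) = √37)
z(-3, -4)*y = √37*(233225/2) = 233225*√37/2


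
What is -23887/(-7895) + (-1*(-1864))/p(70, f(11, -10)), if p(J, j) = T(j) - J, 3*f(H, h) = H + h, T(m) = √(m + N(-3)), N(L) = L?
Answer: (-19566285*I + 23887*√6)/(7895*(√6 + 105*I)) ≈ -23.589 - 0.62087*I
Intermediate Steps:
T(m) = √(-3 + m) (T(m) = √(m - 3) = √(-3 + m))
f(H, h) = H/3 + h/3 (f(H, h) = (H + h)/3 = H/3 + h/3)
p(J, j) = √(-3 + j) - J
-23887/(-7895) + (-1*(-1864))/p(70, f(11, -10)) = -23887/(-7895) + (-1*(-1864))/(√(-3 + ((⅓)*11 + (⅓)*(-10))) - 1*70) = -23887*(-1/7895) + 1864/(√(-3 + (11/3 - 10/3)) - 70) = 23887/7895 + 1864/(√(-3 + ⅓) - 70) = 23887/7895 + 1864/(√(-8/3) - 70) = 23887/7895 + 1864/(2*I*√6/3 - 70) = 23887/7895 + 1864/(-70 + 2*I*√6/3)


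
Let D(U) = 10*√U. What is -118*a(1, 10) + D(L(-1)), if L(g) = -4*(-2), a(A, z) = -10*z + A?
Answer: 11682 + 20*√2 ≈ 11710.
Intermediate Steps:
a(A, z) = A - 10*z
L(g) = 8
-118*a(1, 10) + D(L(-1)) = -118*(1 - 10*10) + 10*√8 = -118*(1 - 100) + 10*(2*√2) = -118*(-99) + 20*√2 = 11682 + 20*√2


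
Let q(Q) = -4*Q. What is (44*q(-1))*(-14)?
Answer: -2464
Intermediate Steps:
(44*q(-1))*(-14) = (44*(-4*(-1)))*(-14) = (44*4)*(-14) = 176*(-14) = -2464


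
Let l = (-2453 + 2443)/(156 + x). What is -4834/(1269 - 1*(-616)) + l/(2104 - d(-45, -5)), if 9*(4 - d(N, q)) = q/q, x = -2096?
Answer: -17725265231/6911906690 ≈ -2.5645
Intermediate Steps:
d(N, q) = 35/9 (d(N, q) = 4 - q/(9*q) = 4 - 1/9*1 = 4 - 1/9 = 35/9)
l = 1/194 (l = (-2453 + 2443)/(156 - 2096) = -10/(-1940) = -10*(-1/1940) = 1/194 ≈ 0.0051546)
-4834/(1269 - 1*(-616)) + l/(2104 - d(-45, -5)) = -4834/(1269 - 1*(-616)) + 1/(194*(2104 - 1*35/9)) = -4834/(1269 + 616) + 1/(194*(2104 - 35/9)) = -4834/1885 + 1/(194*(18901/9)) = -4834*1/1885 + (1/194)*(9/18901) = -4834/1885 + 9/3666794 = -17725265231/6911906690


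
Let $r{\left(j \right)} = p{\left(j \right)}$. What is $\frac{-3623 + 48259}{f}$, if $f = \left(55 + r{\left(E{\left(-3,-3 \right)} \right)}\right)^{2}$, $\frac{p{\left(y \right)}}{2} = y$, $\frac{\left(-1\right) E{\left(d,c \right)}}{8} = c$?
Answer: $\frac{44636}{10609} \approx 4.2074$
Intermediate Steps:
$E{\left(d,c \right)} = - 8 c$
$p{\left(y \right)} = 2 y$
$r{\left(j \right)} = 2 j$
$f = 10609$ ($f = \left(55 + 2 \left(\left(-8\right) \left(-3\right)\right)\right)^{2} = \left(55 + 2 \cdot 24\right)^{2} = \left(55 + 48\right)^{2} = 103^{2} = 10609$)
$\frac{-3623 + 48259}{f} = \frac{-3623 + 48259}{10609} = 44636 \cdot \frac{1}{10609} = \frac{44636}{10609}$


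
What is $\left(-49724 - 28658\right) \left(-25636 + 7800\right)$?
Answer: $1398021352$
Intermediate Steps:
$\left(-49724 - 28658\right) \left(-25636 + 7800\right) = \left(-78382\right) \left(-17836\right) = 1398021352$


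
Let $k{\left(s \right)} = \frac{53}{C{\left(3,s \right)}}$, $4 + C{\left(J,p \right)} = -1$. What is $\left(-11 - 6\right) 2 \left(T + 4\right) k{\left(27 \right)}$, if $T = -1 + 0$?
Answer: $\frac{5406}{5} \approx 1081.2$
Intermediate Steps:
$T = -1$
$C{\left(J,p \right)} = -5$ ($C{\left(J,p \right)} = -4 - 1 = -5$)
$k{\left(s \right)} = - \frac{53}{5}$ ($k{\left(s \right)} = \frac{53}{-5} = 53 \left(- \frac{1}{5}\right) = - \frac{53}{5}$)
$\left(-11 - 6\right) 2 \left(T + 4\right) k{\left(27 \right)} = \left(-11 - 6\right) 2 \left(-1 + 4\right) \left(- \frac{53}{5}\right) = - 17 \cdot 2 \cdot 3 \left(- \frac{53}{5}\right) = \left(-17\right) 6 \left(- \frac{53}{5}\right) = \left(-102\right) \left(- \frac{53}{5}\right) = \frac{5406}{5}$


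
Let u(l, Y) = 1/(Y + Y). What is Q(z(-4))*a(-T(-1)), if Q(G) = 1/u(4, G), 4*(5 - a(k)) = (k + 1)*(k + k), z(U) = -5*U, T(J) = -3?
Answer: -40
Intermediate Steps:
u(l, Y) = 1/(2*Y)
a(k) = 5 - k*(1 + k)/2 (a(k) = 5 - (k + 1)*(k + k)/4 = 5 - (1 + k)*2*k/4 = 5 - k*(1 + k)/2)
Q(G) = 2*G (Q(G) = 1/(1/(2*G)) = 2*G)
Q(z(-4))*a(-T(-1)) = (2*(-5*(-4)))*(5 - (-1)*(-3)/2 - (-1*(-3))**2/2) = (2*20)*(5 - 1/2*3 - 1/2*3**2) = 40*(5 - 3/2 - 1/2*9) = 40*(5 - 3/2 - 9/2) = 40*(-1) = -40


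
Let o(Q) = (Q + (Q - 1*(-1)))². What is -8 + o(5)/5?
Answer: 81/5 ≈ 16.200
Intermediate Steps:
o(Q) = (1 + 2*Q)² (o(Q) = (Q + (Q + 1))² = (Q + (1 + Q))² = (1 + 2*Q)²)
-8 + o(5)/5 = -8 + (1 + 2*5)²/5 = -8 + (1 + 10)²/5 = -8 + (⅕)*11² = -8 + (⅕)*121 = -8 + 121/5 = 81/5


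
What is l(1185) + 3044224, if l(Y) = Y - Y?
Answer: 3044224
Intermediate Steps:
l(Y) = 0
l(1185) + 3044224 = 0 + 3044224 = 3044224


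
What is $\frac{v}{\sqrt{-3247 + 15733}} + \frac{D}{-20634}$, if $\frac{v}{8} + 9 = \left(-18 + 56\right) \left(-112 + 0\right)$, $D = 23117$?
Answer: $- \frac{23117}{20634} - \frac{17060 \sqrt{12486}}{6243} \approx -306.47$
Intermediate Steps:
$v = -34120$ ($v = -72 + 8 \left(-18 + 56\right) \left(-112 + 0\right) = -72 + 8 \cdot 38 \left(-112\right) = -72 + 8 \left(-4256\right) = -72 - 34048 = -34120$)
$\frac{v}{\sqrt{-3247 + 15733}} + \frac{D}{-20634} = - \frac{34120}{\sqrt{-3247 + 15733}} + \frac{23117}{-20634} = - \frac{34120}{\sqrt{12486}} + 23117 \left(- \frac{1}{20634}\right) = - 34120 \frac{\sqrt{12486}}{12486} - \frac{23117}{20634} = - \frac{17060 \sqrt{12486}}{6243} - \frac{23117}{20634} = - \frac{23117}{20634} - \frac{17060 \sqrt{12486}}{6243}$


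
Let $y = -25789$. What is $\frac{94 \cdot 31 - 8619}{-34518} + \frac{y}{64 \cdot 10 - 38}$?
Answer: $- \frac{221687573}{5194959} \approx -42.674$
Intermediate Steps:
$\frac{94 \cdot 31 - 8619}{-34518} + \frac{y}{64 \cdot 10 - 38} = \frac{94 \cdot 31 - 8619}{-34518} - \frac{25789}{64 \cdot 10 - 38} = \left(2914 - 8619\right) \left(- \frac{1}{34518}\right) - \frac{25789}{640 - 38} = \left(-5705\right) \left(- \frac{1}{34518}\right) - \frac{25789}{602} = \frac{5705}{34518} - \frac{25789}{602} = - \frac{221687573}{5194959}$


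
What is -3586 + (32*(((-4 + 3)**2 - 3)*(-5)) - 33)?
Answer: -3299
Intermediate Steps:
-3586 + (32*(((-4 + 3)**2 - 3)*(-5)) - 33) = -3586 + (32*(((-1)**2 - 3)*(-5)) - 33) = -3586 + (32*((1 - 3)*(-5)) - 33) = -3586 + (32*(-2*(-5)) - 33) = -3586 + (32*10 - 33) = -3586 + (320 - 33) = -3586 + 287 = -3299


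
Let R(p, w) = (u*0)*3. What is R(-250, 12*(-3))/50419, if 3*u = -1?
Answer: 0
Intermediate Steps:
u = -1/3 (u = (1/3)*(-1) = -1/3 ≈ -0.33333)
R(p, w) = 0 (R(p, w) = -1/3*0*3 = 0*3 = 0)
R(-250, 12*(-3))/50419 = 0/50419 = 0*(1/50419) = 0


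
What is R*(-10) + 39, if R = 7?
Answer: -31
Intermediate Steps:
R*(-10) + 39 = 7*(-10) + 39 = -70 + 39 = -31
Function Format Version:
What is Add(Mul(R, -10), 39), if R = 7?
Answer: -31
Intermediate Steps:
Add(Mul(R, -10), 39) = Add(Mul(7, -10), 39) = Add(-70, 39) = -31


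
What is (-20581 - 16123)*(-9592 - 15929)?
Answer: 936722784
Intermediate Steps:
(-20581 - 16123)*(-9592 - 15929) = -36704*(-25521) = 936722784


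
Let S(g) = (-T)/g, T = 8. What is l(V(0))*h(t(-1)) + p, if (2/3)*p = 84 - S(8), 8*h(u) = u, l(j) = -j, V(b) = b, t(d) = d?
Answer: 255/2 ≈ 127.50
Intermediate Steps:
h(u) = u/8
S(g) = -8/g (S(g) = (-1*8)/g = -8/g)
p = 255/2 (p = 3*(84 - (-8)/8)/2 = 3*(84 - 1*(-1))/2 = 3*(84 + 1)/2 = (3/2)*85 = 255/2 ≈ 127.50)
l(V(0))*h(t(-1)) + p = (-1*0)*((⅛)*(-1)) + 255/2 = 0*(-⅛) + 255/2 = 0 + 255/2 = 255/2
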